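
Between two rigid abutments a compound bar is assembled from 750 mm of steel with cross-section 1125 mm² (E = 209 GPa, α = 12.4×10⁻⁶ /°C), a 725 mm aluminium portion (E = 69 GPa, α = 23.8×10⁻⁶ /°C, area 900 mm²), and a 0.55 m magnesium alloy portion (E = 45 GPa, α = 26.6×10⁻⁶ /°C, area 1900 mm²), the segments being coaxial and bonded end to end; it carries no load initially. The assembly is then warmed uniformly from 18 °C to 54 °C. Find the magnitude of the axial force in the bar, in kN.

P ≈ 69.6 kN (compressive)

Free thermal expansion of the whole bar: Σ αᵢΔT Lᵢ = 12.4×10⁻⁶×36×750 + 23.8×10⁻⁶×36×725 + 26.6×10⁻⁶×36×550 = 1.483 mm.
Since the ends are fixed, an axial force P builds up, equal in every segment, with P · Σ Lᵢ/(AᵢEᵢ) = δ_free.
Σ Lᵢ/(AᵢEᵢ) = 750/(1125×209×10³) + 725/(900×69×10³) + 550/(1900×45×10³) = 2.13×10⁻⁵ mm/N.
Hence P = δ_free / Σ(L/AE) = 1.483/2.13×10⁻⁵ = 69.62 kN (compressive).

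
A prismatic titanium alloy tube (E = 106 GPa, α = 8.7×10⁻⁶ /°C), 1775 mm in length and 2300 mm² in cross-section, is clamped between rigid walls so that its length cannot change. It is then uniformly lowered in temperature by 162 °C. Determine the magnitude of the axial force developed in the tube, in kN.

The ends cannot move, so σ = EαΔT = 106×10³ × 8.7×10⁻⁶ × 162 = 149.4 MPa.
Axial force P = σA = 149.4 × 2300 = 343600 N = 343.6 kN, tensile.

P ≈ 344 kN (tensile)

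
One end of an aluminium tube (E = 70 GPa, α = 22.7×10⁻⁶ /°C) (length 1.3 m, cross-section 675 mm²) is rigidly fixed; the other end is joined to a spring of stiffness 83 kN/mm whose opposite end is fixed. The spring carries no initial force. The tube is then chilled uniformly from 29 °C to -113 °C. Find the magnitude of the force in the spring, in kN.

P ≈ 106 kN

The unrestrained thermal change is αΔT L = 22.7×10⁻⁶ × 142 × 1300 = 4.19 mm.
With a force P in the spring, the elastic change of the tube is PL/(AE) and that of the spring is P/k; compatibility requires their sum to equal δ_free.
So P = δ_free / [L/(AE) + 1/k] = 4.19 / [ 1300/(675×70×10³) + 1/(83×10³) ].
P = 4.19 / 3.956×10⁻⁵ = 105900 N.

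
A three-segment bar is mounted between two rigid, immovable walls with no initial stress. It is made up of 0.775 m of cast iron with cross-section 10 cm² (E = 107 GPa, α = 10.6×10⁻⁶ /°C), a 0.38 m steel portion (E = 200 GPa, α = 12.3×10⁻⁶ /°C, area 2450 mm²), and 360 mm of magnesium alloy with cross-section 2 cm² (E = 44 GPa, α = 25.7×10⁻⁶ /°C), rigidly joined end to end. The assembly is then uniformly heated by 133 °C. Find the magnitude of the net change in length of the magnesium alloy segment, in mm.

|ΔL| ≈ 1.23 mm

Free thermal expansion of the whole bar: Σ αᵢΔT Lᵢ = 10.6×10⁻⁶×133×775 + 12.3×10⁻⁶×133×380 + 25.7×10⁻⁶×133×360 = 2.945 mm.
The walls prevent any net length change, so an axial force P (same in every segment) develops. Compatibility: P · Σ Lᵢ/(AᵢEᵢ) = δ_free.
Σ Lᵢ/(AᵢEᵢ) = 775/(1000×107×10³) + 380/(2450×200×10³) + 360/(200×44×10³) = 4.893×10⁻⁵ mm/N.
Hence P = δ_free / Σ(L/AE) = 2.945/4.893×10⁻⁵ = 60.19 kN (compressive).
For the magnesium alloy segment, free thermal change = 25.7×10⁻⁶×133×360 = 1.231 mm and elastic change from P = 60190×360/(200×44×10³) = 2.462 mm; these oppose, so the net change is 1.23 mm (segment shortens).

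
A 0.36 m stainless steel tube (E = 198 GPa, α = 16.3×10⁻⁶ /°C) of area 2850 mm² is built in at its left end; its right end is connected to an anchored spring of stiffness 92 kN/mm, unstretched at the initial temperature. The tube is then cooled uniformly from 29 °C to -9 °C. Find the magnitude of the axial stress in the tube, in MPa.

σ ≈ 6.8 MPa (tensile)

If the spring were absent the tube would shorten by αΔT L = 16.3×10⁻⁶ × 38 × 360 = 0.223 mm.
Let P be the tensile force in the spring. The tube extends elastically by PL/(AE) and the spring stretches by P/k; together these equal δ_free.
P [ L/(AE) + 1/k ] = δ_free → P [ 360/(2850×198×10³) + 1/(92×10³) ] = 0.223.
P = 0.223 / 1.151×10⁻⁵ = 19380 N.
σ = P/A = 19380/2850 = 6.799 MPa.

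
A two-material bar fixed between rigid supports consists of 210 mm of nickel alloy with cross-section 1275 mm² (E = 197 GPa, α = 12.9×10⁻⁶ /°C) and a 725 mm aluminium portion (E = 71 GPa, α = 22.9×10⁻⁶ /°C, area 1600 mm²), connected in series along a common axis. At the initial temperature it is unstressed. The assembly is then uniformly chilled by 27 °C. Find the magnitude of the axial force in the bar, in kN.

With the walls removed the bar would change length by δ_free = Σ αᵢΔT Lᵢ = 12.9×10⁻⁶×27×210 + 22.9×10⁻⁶×27×725 = 0.5214 mm.
The walls prevent any net length change, so an axial force P (same in every segment) develops. Compatibility: P · Σ Lᵢ/(AᵢEᵢ) = δ_free.
The series flexibility is Σ Lᵢ/(AᵢEᵢ) = 210/(1275×197×10³) + 725/(1600×71×10³) = 7.218×10⁻⁶ mm/N.
Hence P = δ_free / Σ(L/AE) = 0.5214/7.218×10⁻⁶ = 72.24 kN (tensile).

P ≈ 72.2 kN (tensile)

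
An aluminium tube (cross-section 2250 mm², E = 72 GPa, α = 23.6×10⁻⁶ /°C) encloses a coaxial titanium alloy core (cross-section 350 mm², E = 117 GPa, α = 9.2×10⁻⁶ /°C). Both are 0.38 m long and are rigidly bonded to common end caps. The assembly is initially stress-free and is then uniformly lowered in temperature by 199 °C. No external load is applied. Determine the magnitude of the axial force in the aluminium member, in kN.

P ≈ 93.7 kN (tensile in the aluminium)

Both members must finish at the same length. With the larger α, the aluminium tends to over-contract; the plates restrain it, putting the aluminium in tension and the titanium alloy in compression. With no external load the two internal forces are equal and opposite, magnitude P.
Setting the final lengths equal and cancelling L: (α₁ − α₂)ΔT = P/(A₁E₁) + P/(A₂E₂).
|α₁ − α₂|·ΔT = 14.4×10⁻⁶ × 199 = 0.002866.
1/(A₁E₁) + 1/(A₂E₂) = 1/(2250×72×10³) + 1/(350×117×10³) = 3.059×10⁻⁸ N⁻¹.
P = 0.002866 / 3.059×10⁻⁸ = 93670 N = 93.67 kN.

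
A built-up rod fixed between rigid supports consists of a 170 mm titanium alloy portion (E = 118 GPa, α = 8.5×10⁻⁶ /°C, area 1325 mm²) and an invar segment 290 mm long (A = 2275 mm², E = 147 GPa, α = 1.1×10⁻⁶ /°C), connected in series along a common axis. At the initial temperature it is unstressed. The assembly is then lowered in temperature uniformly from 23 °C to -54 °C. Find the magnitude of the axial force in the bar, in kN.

P ≈ 69.5 kN (tensile)

With the walls removed the bar would change length by δ_free = Σ αᵢΔT Lᵢ = 8.5×10⁻⁶×77×170 + 1.1×10⁻⁶×77×290 = 0.1358 mm.
Since the ends are fixed, an axial force P builds up, equal in every segment, with P · Σ Lᵢ/(AᵢEᵢ) = δ_free.
The series flexibility is Σ Lᵢ/(AᵢEᵢ) = 170/(1325×118×10³) + 290/(2275×147×10³) = 1.954×10⁻⁶ mm/N.
P = 0.1358 / 1.954×10⁻⁶ = 69500 N = 69.5 kN, tensile.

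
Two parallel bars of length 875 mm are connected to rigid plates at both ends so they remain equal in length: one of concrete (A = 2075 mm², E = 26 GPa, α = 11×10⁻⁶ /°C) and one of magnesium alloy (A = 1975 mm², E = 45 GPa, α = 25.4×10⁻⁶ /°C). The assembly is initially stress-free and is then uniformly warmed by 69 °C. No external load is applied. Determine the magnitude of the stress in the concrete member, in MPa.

Both members must finish at the same length. With the larger α, the magnesium alloy tends to over-expand; the plates restrain it, putting the magnesium alloy in compression and the concrete in tension. With no external load the two internal forces are equal and opposite, magnitude P.
Setting the final lengths equal and cancelling L: (α₁ − α₂)ΔT = P/(A₁E₁) + P/(A₂E₂).
|α₁ − α₂|·ΔT = 14.4×10⁻⁶ × 69 = 0.0009936.
1/(A₁E₁) + 1/(A₂E₂) = 1/(2075×26×10³) + 1/(1975×45×10³) = 2.979×10⁻⁸ N⁻¹.
So P = 0.0009936 / 2.979×10⁻⁸ = 33.36 kN.
σ_{concrete} = P/A₁ = 33360/2075 = 16.08 MPa, tensile.

σ ≈ 16.1 MPa (tensile)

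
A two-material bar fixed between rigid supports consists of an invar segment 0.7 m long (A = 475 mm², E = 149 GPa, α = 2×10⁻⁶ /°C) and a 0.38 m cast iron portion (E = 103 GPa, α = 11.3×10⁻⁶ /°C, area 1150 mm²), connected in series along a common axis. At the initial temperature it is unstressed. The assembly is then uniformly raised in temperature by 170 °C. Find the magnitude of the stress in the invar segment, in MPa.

σ ≈ 156 MPa (compressive)

Free thermal expansion of the whole bar: Σ αᵢΔT Lᵢ = 2×10⁻⁶×170×700 + 11.3×10⁻⁶×170×380 = 0.968 mm.
The walls prevent any net length change, so an axial force P (same in every segment) develops. Compatibility: P · Σ Lᵢ/(AᵢEᵢ) = δ_free.
The series flexibility is Σ Lᵢ/(AᵢEᵢ) = 700/(475×149×10³) + 380/(1150×103×10³) = 1.31×10⁻⁵ mm/N.
So P = 0.968 / 1.31×10⁻⁵ = 73.9 kN, compressive.
σ_{invar} = P / A = 73900 / 475 = 155.6 MPa.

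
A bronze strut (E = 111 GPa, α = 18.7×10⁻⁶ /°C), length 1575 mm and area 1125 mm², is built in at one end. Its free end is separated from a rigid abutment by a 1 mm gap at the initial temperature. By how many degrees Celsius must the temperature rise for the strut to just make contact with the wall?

ΔT ≈ 34 °C

The gap closes when αΔT L = 1 mm, since the strut is still unstressed at that instant.
So ΔT = g/(αL) = 1/(18.7×10⁻⁶ × 1575) = 33.95 °C.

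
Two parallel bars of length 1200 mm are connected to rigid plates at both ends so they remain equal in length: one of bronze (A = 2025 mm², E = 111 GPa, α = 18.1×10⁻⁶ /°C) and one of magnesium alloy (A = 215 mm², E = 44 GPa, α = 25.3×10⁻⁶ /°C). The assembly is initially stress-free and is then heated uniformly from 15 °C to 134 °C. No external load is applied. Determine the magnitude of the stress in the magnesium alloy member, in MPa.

Both members must finish at the same length. With the larger α, the magnesium alloy tends to over-expand; the plates restrain it, putting the magnesium alloy in compression and the bronze in tension. With no external load the two internal forces are equal and opposite, magnitude P.
Setting the final lengths equal and cancelling L: (α₁ − α₂)ΔT = P/(A₁E₁) + P/(A₂E₂).
|α₁ − α₂|·ΔT = 7.2×10⁻⁶ × 119 = 0.0008568.
1/(A₁E₁) + 1/(A₂E₂) = 1/(2025×111×10³) + 1/(215×44×10³) = 1.102×10⁻⁷ N⁻¹.
P = 0.0008568 / 1.102×10⁻⁷ = 7778 N = 7.778 kN.
σ_{magnesium alloy} = P/A₂ = 7778/215 = 36.18 MPa, compressive.

σ ≈ 36.2 MPa (compressive)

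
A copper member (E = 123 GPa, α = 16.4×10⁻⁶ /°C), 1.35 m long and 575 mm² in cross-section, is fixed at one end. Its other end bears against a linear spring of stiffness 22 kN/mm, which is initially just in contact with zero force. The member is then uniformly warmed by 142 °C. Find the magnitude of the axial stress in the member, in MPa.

σ ≈ 84.7 MPa (compressive)

Free thermal expansion: δ_free = αΔT L = 16.4×10⁻⁶ × 142 × 1350 = 3.144 mm.
With a force P in the spring, the elastic change of the member is PL/(AE) and that of the spring is P/k; compatibility requires their sum to equal δ_free.
P [ L/(AE) + 1/k ] = δ_free → P [ 1350/(575×123×10³) + 1/(22×10³) ] = 3.144.
P = 3.144 / 6.454×10⁻⁵ = 48710 N.
σ = P/A = 48710/575 = 84.71 MPa.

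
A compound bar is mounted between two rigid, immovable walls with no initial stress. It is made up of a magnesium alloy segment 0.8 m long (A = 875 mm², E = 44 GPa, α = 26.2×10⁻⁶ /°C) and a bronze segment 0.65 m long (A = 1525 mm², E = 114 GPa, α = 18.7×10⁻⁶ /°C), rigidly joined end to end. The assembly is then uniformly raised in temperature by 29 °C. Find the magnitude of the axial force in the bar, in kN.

With the walls removed the bar would change length by δ_free = Σ αᵢΔT Lᵢ = 26.2×10⁻⁶×29×800 + 18.7×10⁻⁶×29×650 = 0.9603 mm.
The walls prevent any net length change, so an axial force P (same in every segment) develops. Compatibility: P · Σ Lᵢ/(AᵢEᵢ) = δ_free.
The series flexibility is Σ Lᵢ/(AᵢEᵢ) = 800/(875×44×10³) + 650/(1525×114×10³) = 2.452×10⁻⁵ mm/N.
Hence P = δ_free / Σ(L/AE) = 0.9603/2.452×10⁻⁵ = 39.17 kN (compressive).

P ≈ 39.2 kN (compressive)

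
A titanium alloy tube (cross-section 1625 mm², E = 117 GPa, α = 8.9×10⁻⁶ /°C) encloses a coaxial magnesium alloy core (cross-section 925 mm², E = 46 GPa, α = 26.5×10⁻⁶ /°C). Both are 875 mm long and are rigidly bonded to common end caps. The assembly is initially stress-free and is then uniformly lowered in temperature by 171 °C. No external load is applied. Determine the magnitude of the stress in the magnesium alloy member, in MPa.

Both members must finish at the same length. With the larger α, the magnesium alloy tends to over-contract; the plates restrain it, putting the magnesium alloy in tension and the titanium alloy in compression. With no external load the two internal forces are equal and opposite, magnitude P.
Equating the net (thermal + elastic) strains gives |α₁ − α₂|·ΔT = P·[1/(A₁E₁) + 1/(A₂E₂)].
|α₁ − α₂|·ΔT = 17.6×10⁻⁶ × 171 = 0.00301.
1/(A₁E₁) + 1/(A₂E₂) = 1/(1625×117×10³) + 1/(925×46×10³) = 2.876×10⁻⁸ N⁻¹.
P = 0.00301 / 2.876×10⁻⁸ = 104600 N = 104.6 kN.
σ_{magnesium alloy} = P/A₂ = 104600/925 = 113.1 MPa, tensile.

σ ≈ 113 MPa (tensile)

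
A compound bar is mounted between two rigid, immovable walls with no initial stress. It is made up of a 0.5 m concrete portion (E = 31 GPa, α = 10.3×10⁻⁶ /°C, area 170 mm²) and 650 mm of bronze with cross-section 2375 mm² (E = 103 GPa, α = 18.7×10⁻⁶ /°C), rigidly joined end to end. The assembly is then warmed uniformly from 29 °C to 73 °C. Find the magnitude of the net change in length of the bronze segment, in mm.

If the supports were absent, the total length change would be Σ αᵢΔT Lᵢ = 10.3×10⁻⁶×44×500 + 18.7×10⁻⁶×44×650 = 0.7614 mm.
The walls prevent any net length change, so an axial force P (same in every segment) develops. Compatibility: P · Σ Lᵢ/(AᵢEᵢ) = δ_free.
The series flexibility is Σ Lᵢ/(AᵢEᵢ) = 500/(170×31×10³) + 650/(2375×103×10³) = 9.753×10⁻⁵ mm/N.
Hence P = δ_free / Σ(L/AE) = 0.7614/9.753×10⁻⁵ = 7.807 kN (compressive).
For the bronze segment, free thermal change = 18.7×10⁻⁶×44×650 = 0.5348 mm and elastic change from P = 7807×650/(2375×103×10³) = 0.02074 mm; these oppose, so the net change is 0.514 mm (segment lengthens).

|ΔL| ≈ 0.514 mm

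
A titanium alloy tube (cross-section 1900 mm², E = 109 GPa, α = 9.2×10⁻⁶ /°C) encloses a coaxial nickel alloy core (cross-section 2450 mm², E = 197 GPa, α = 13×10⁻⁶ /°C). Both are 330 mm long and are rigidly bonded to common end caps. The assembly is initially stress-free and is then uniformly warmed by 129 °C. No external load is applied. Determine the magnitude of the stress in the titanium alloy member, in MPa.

σ ≈ 37.4 MPa (tensile)

Equilibrium of a rigid end plate with no external load gives equal and opposite internal forces ±P in the two members. Since α_{nickel alloy} > α_{titanium alloy}, heating drives the nickel alloy into compression and the titanium alloy into tension.
Compatibility of the two members (thermal + elastic change equal): (α₁ − α₂)ΔT = P·[1/(A₁E₁) + 1/(A₂E₂)].
|α₁ − α₂|·ΔT = 3.8×10⁻⁶ × 129 = 0.0004902.
1/(A₁E₁) + 1/(A₂E₂) = 1/(1900×109×10³) + 1/(2450×197×10³) = 6.9×10⁻⁹ N⁻¹.
P = 0.0004902 / 6.9×10⁻⁹ = 71040 N = 71.04 kN.
σ_{titanium alloy} = P/A₁ = 71040/1900 = 37.39 MPa, tensile.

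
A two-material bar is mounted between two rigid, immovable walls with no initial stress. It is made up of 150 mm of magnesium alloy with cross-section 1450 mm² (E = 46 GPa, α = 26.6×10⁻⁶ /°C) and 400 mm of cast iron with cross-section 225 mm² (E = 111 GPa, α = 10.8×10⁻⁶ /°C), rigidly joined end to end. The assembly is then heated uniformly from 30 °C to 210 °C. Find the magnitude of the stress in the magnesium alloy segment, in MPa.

σ ≈ 56.5 MPa (compressive)

If the supports were absent, the total length change would be Σ αᵢΔT Lᵢ = 26.6×10⁻⁶×180×150 + 10.8×10⁻⁶×180×400 = 1.496 mm.
The walls prevent any net length change, so an axial force P (same in every segment) develops. Compatibility: P · Σ Lᵢ/(AᵢEᵢ) = δ_free.
Σ Lᵢ/(AᵢEᵢ) = 150/(1450×46×10³) + 400/(225×111×10³) = 1.826×10⁻⁵ mm/N.
So P = 1.496 / 1.826×10⁻⁵ = 81.89 kN, compressive.
σ_{magnesium alloy} = P / A = 81890 / 1450 = 56.48 MPa.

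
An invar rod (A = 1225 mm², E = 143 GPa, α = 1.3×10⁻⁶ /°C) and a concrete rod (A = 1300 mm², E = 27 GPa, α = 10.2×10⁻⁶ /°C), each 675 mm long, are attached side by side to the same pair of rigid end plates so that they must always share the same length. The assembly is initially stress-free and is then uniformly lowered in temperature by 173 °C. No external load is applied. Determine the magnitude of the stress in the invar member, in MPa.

Both members must finish at the same length. With the larger α, the concrete tends to over-contract; the plates restrain it, putting the concrete in tension and the invar in compression. With no external load the two internal forces are equal and opposite, magnitude P.
Setting the final lengths equal and cancelling L: (α₁ − α₂)ΔT = P/(A₁E₁) + P/(A₂E₂).
|α₁ − α₂|·ΔT = 8.9×10⁻⁶ × 173 = 0.00154.
1/(A₁E₁) + 1/(A₂E₂) = 1/(1225×143×10³) + 1/(1300×27×10³) = 3.42×10⁻⁸ N⁻¹.
So P = 0.00154 / 3.42×10⁻⁸ = 45.02 kN.
σ_{invar} = P/A₁ = 45020/1225 = 36.75 MPa, compressive.

σ ≈ 36.8 MPa (compressive)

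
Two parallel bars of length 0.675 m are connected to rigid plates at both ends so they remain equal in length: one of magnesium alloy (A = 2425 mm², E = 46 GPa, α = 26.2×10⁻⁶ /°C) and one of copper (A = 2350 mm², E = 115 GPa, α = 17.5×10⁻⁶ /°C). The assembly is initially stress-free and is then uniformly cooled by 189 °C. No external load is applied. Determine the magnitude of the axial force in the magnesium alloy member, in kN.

Both members must finish at the same length. With the larger α, the magnesium alloy tends to over-contract; the plates restrain it, putting the magnesium alloy in tension and the copper in compression. With no external load the two internal forces are equal and opposite, magnitude P.
Compatibility of the two members (thermal + elastic change equal): (α₁ − α₂)ΔT = P·[1/(A₁E₁) + 1/(A₂E₂)].
|α₁ − α₂|·ΔT = 8.7×10⁻⁶ × 189 = 0.001644.
1/(A₁E₁) + 1/(A₂E₂) = 1/(2425×46×10³) + 1/(2350×115×10³) = 1.266×10⁻⁸ N⁻¹.
P = 0.001644 / 1.266×10⁻⁸ = 129800 N = 129.8 kN.

P ≈ 130 kN (tensile in the magnesium alloy)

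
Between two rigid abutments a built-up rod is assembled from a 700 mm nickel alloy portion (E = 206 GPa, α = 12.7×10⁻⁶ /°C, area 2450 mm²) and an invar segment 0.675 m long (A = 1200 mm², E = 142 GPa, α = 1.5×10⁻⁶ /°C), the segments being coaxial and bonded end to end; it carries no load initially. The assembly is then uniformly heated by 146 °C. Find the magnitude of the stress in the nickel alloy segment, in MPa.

σ ≈ 110 MPa (compressive)

If the supports were absent, the total length change would be Σ αᵢΔT Lᵢ = 12.7×10⁻⁶×146×700 + 1.5×10⁻⁶×146×675 = 1.446 mm.
The rigid supports impose zero overall length change; the single axial force P common to all segments must satisfy P Σ Lᵢ/(AᵢEᵢ) = δ_free.
Σ Lᵢ/(AᵢEᵢ) = 700/(2450×206×10³) + 675/(1200×142×10³) = 5.348×10⁻⁶ mm/N.
Hence P = δ_free / Σ(L/AE) = 1.446/5.348×10⁻⁶ = 270.3 kN (compressive).
σ_{nickel alloy} = P / A = 270300 / 2450 = 110.3 MPa.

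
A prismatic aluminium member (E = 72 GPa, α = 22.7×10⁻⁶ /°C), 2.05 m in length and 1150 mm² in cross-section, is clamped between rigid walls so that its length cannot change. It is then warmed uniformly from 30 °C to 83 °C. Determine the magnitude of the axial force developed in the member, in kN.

P ≈ 99.6 kN (compressive)

The ends cannot move, so σ = EαΔT = 72×10³ × 22.7×10⁻⁶ × 53 = 86.62 MPa.
Then P = σA = 86.62 × 1150 mm² = 99.62 kN, compressive.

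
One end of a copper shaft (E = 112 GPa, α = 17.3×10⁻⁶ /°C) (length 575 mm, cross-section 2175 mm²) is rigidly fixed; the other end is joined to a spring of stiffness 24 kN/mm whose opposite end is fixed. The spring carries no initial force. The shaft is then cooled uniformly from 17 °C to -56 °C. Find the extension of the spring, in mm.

δ ≈ 0.687 mm

Free thermal contraction: δ_free = αΔT L = 17.3×10⁻⁶ × 73 × 575 = 0.7262 mm.
Let P be the tensile force in the spring. The shaft extends elastically by PL/(AE) and the spring stretches by P/k; together these equal δ_free.
So P = δ_free / [L/(AE) + 1/k] = 0.7262 / [ 575/(2175×112×10³) + 1/(24×10³) ].
P = 0.7262 / 4.403×10⁻⁵ = 16490 N.
Spring extension = P/k = 16490/(24×10³) = 0.6872 mm.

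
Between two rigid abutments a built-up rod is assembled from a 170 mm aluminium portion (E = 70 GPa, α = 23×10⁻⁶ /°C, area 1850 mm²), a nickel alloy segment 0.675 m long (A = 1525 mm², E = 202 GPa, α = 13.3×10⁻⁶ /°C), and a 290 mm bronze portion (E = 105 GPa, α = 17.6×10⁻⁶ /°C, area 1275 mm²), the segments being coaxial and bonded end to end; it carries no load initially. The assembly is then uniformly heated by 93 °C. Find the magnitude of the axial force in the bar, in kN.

P ≈ 295 kN (compressive)

If the supports were absent, the total length change would be Σ αᵢΔT Lᵢ = 23×10⁻⁶×93×170 + 13.3×10⁻⁶×93×675 + 17.6×10⁻⁶×93×290 = 1.673 mm.
The rigid supports impose zero overall length change; the single axial force P common to all segments must satisfy P Σ Lᵢ/(AᵢEᵢ) = δ_free.
The series flexibility is Σ Lᵢ/(AᵢEᵢ) = 170/(1850×70×10³) + 675/(1525×202×10³) + 290/(1275×105×10³) = 5.67×10⁻⁶ mm/N.
Hence P = δ_free / Σ(L/AE) = 1.673/5.67×10⁻⁶ = 295.1 kN (compressive).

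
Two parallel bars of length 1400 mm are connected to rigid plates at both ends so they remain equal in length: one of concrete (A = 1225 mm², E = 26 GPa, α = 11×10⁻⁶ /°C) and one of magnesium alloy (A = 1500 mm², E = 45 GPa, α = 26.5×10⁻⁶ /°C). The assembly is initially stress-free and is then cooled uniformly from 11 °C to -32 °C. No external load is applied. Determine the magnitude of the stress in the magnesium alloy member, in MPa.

The magnesium alloy has the larger α, so on cooling it would change length more than the concrete if both were free. The rigid plates force a common final length, so the magnesium alloy is put into tension and the concrete into compression, with equal and opposite forces P (no external load).
Setting the final lengths equal and cancelling L: (α₁ − α₂)ΔT = P/(A₁E₁) + P/(A₂E₂).
|α₁ − α₂|·ΔT = 15.5×10⁻⁶ × 43 = 0.0006665.
1/(A₁E₁) + 1/(A₂E₂) = 1/(1225×26×10³) + 1/(1500×45×10³) = 4.621×10⁻⁸ N⁻¹.
P = 0.0006665 / 4.621×10⁻⁸ = 14420 N = 14.42 kN.
σ_{magnesium alloy} = P/A₂ = 14420/1500 = 9.615 MPa, tensile.

σ ≈ 9.62 MPa (tensile)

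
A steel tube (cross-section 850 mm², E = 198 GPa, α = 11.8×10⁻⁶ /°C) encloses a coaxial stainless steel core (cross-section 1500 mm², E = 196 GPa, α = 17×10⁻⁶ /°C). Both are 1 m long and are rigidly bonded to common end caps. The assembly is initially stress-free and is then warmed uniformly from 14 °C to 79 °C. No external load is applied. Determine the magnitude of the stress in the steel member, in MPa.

Equilibrium of a rigid end plate with no external load gives equal and opposite internal forces ±P in the two members. Since α_{stainless steel} > α_{steel}, heating drives the stainless steel into compression and the steel into tension.
Compatibility of the two members (thermal + elastic change equal): (α₁ − α₂)ΔT = P·[1/(A₁E₁) + 1/(A₂E₂)].
|α₁ − α₂|·ΔT = 5.2×10⁻⁶ × 65 = 0.000338.
1/(A₁E₁) + 1/(A₂E₂) = 1/(850×198×10³) + 1/(1500×196×10³) = 9.343×10⁻⁹ N⁻¹.
P = 0.000338 / 9.343×10⁻⁹ = 36180 N = 36.18 kN.
σ_{steel} = P/A₁ = 36180/850 = 42.56 MPa, tensile.

σ ≈ 42.6 MPa (tensile)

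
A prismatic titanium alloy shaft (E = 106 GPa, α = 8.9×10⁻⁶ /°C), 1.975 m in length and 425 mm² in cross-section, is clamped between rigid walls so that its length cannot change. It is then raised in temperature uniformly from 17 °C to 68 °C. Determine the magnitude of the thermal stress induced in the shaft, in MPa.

σ ≈ 48.1 MPa (compressive)

With length fixed, the mechanical strain must cancel the thermal strain αΔT = 8.9×10⁻⁶ × 51 = 453.9×10⁻⁶.
The stress required to suppress this strain is σ = Eε = 106×10³ × 453.9×10⁻⁶ = 48.11 MPa, compressive since the shaft is trying to expand.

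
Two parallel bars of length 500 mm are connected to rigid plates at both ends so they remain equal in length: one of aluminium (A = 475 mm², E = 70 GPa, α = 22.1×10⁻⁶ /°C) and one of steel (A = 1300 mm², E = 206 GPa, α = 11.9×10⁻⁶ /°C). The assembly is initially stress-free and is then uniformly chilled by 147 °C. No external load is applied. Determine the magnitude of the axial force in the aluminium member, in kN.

Equilibrium of a rigid end plate with no external load gives equal and opposite internal forces ±P in the two members. Since α_{aluminium} > α_{steel}, cooling drives the aluminium into tension and the steel into compression.
Compatibility of the two members (thermal + elastic change equal): (α₁ − α₂)ΔT = P·[1/(A₁E₁) + 1/(A₂E₂)].
|α₁ − α₂|·ΔT = 10.2×10⁻⁶ × 147 = 0.001499.
1/(A₁E₁) + 1/(A₂E₂) = 1/(475×70×10³) + 1/(1300×206×10³) = 3.381×10⁻⁸ N⁻¹.
P = 0.001499 / 3.381×10⁻⁸ = 44350 N = 44.35 kN.

P ≈ 44.3 kN (tensile in the aluminium)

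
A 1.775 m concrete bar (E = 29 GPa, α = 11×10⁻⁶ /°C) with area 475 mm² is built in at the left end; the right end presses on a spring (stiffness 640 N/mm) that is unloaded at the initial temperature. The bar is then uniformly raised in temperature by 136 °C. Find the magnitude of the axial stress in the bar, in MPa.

σ ≈ 3.31 MPa (compressive)

If the spring were absent the bar would lengthen by αΔT L = 11×10⁻⁶ × 136 × 1775 = 2.655 mm.
With a force P in the spring, the elastic change of the bar is PL/(AE) and that of the spring is P/k; compatibility requires their sum to equal δ_free.
So P = δ_free / [L/(AE) + 1/k] = 2.655 / [ 1775/(475×29×10³) + 1/(640) ].
P = 2.655 / 0.001691 = 1570 N.
σ = P/A = 1570/475 = 3.305 MPa.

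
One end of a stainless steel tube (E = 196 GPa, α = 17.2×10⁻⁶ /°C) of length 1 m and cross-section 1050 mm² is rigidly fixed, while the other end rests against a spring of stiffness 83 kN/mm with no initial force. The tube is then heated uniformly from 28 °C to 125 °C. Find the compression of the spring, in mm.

δ ≈ 1.19 mm

If the spring were absent the tube would lengthen by αΔT L = 17.2×10⁻⁶ × 97 × 1000 = 1.668 mm.
Let P be the compressive force at the spring. The tube shortens elastically by PL/(AE) and the spring compresses by P/k; together these equal δ_free.
So P = δ_free / [L/(AE) + 1/k] = 1.668 / [ 1000/(1050×196×10³) + 1/(83×10³) ].
P = 1.668 / 1.691×10⁻⁵ = 98680 N.
Spring compression = P/k = 98680/(83×10³) = 1.189 mm.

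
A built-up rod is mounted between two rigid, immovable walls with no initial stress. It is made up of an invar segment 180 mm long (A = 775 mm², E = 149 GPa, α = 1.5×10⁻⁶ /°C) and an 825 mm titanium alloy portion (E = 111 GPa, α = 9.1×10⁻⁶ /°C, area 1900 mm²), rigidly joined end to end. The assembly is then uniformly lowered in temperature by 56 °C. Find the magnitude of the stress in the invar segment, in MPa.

With the walls removed the bar would change length by δ_free = Σ αᵢΔT Lᵢ = 1.5×10⁻⁶×56×180 + 9.1×10⁻⁶×56×825 = 0.4355 mm.
The walls prevent any net length change, so an axial force P (same in every segment) develops. Compatibility: P · Σ Lᵢ/(AᵢEᵢ) = δ_free.
Σ Lᵢ/(AᵢEᵢ) = 180/(775×149×10³) + 825/(1900×111×10³) = 5.471×10⁻⁶ mm/N.
Hence P = δ_free / Σ(L/AE) = 0.4355/5.471×10⁻⁶ = 79.61 kN (tensile).
σ_{invar} = P / A = 79610 / 775 = 102.7 MPa.

σ ≈ 103 MPa (tensile)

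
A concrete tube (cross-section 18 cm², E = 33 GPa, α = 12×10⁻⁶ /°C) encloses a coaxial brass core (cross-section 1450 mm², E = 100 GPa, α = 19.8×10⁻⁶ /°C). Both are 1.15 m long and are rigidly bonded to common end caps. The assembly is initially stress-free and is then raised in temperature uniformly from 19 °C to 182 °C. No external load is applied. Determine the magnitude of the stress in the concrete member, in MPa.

σ ≈ 29.8 MPa (tensile)

Both members must finish at the same length. With the larger α, the brass tends to over-expand; the plates restrain it, putting the brass in compression and the concrete in tension. With no external load the two internal forces are equal and opposite, magnitude P.
Compatibility of the two members (thermal + elastic change equal): (α₁ − α₂)ΔT = P·[1/(A₁E₁) + 1/(A₂E₂)].
|α₁ − α₂|·ΔT = 7.8×10⁻⁶ × 163 = 0.001271.
1/(A₁E₁) + 1/(A₂E₂) = 1/(1800×33×10³) + 1/(1450×100×10³) = 2.373×10⁻⁸ N⁻¹.
So P = 0.001271 / 2.373×10⁻⁸ = 53.57 kN.
σ_{concrete} = P/A₁ = 53570/1800 = 29.76 MPa, tensile.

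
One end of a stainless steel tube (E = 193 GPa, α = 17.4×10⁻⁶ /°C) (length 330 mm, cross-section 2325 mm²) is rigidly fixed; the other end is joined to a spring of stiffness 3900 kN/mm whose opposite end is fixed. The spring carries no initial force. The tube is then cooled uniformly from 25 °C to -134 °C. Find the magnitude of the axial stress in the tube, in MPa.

σ ≈ 396 MPa (tensile)

If the spring were absent the tube would shorten by αΔT L = 17.4×10⁻⁶ × 159 × 330 = 0.913 mm.
Let P be the tensile force in the spring. The tube extends elastically by PL/(AE) and the spring stretches by P/k; together these equal δ_free.
So P = δ_free / [L/(AE) + 1/k] = 0.913 / [ 330/(2325×193×10³) + 1/(3900×10³) ].
P = 0.913 / 9.918×10⁻⁷ = 920500 N.
σ = P/A = 920500/2325 = 395.9 MPa.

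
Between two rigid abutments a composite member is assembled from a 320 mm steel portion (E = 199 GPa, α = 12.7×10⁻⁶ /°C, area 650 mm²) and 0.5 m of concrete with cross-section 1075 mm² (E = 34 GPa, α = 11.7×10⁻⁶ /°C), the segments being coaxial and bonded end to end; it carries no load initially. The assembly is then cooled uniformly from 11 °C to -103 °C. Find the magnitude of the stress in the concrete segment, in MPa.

σ ≈ 65.1 MPa (tensile)

With the walls removed the bar would change length by δ_free = Σ αᵢΔT Lᵢ = 12.7×10⁻⁶×114×320 + 11.7×10⁻⁶×114×500 = 1.13 mm.
The rigid supports impose zero overall length change; the single axial force P common to all segments must satisfy P Σ Lᵢ/(AᵢEᵢ) = δ_free.
Σ Lᵢ/(AᵢEᵢ) = 320/(650×199×10³) + 500/(1075×34×10³) = 1.615×10⁻⁵ mm/N.
Hence P = δ_free / Σ(L/AE) = 1.13/1.615×10⁻⁵ = 69.96 kN (tensile).
σ_{concrete} = P / A = 69960 / 1075 = 65.08 MPa.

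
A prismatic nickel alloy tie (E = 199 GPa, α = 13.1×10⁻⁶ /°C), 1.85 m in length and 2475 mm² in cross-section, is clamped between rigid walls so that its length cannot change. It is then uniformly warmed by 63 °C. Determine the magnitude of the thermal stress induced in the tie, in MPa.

σ ≈ 164 MPa (compressive)

Because both ends are immovable the net strain is zero, and the suppressed thermal strain is αΔT = 13.1×10⁻⁶ × 63 = 825.3×10⁻⁶.
Hence σ = E·αΔT = 199×10³ × 825.3×10⁻⁶ = 164.2 MPa, compressive.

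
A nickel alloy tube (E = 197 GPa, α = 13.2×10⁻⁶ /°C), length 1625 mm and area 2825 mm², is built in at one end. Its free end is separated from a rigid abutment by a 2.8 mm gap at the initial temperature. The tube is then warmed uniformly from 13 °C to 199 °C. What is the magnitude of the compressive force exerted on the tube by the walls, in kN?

P ≈ 407 kN

If the wall were absent the tube would grow by αΔT L = 13.2×10⁻⁶ × 186 × 1625 = 3.99 mm.
The gap closes (δ_free > 2.8 mm) and the wall then resists a further 3.99 − 2.8 = 1.19 mm of expansion.
That suppressed elongation corresponds to σ = E·Δ/L = 197×10³ × 1.19/1625 = 144.2 MPa.
P = σA = 144.2 × 2825 = 407.4 kN.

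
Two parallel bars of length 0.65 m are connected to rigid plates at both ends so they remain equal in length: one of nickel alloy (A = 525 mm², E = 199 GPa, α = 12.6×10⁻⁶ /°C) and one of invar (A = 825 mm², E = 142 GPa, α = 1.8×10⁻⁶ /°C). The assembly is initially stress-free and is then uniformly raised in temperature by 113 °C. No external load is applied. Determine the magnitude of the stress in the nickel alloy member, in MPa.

Both members must finish at the same length. With the larger α, the nickel alloy tends to over-expand; the plates restrain it, putting the nickel alloy in compression and the invar in tension. With no external load the two internal forces are equal and opposite, magnitude P.
Equating the net (thermal + elastic) strains gives |α₁ − α₂|·ΔT = P·[1/(A₁E₁) + 1/(A₂E₂)].
|α₁ − α₂|·ΔT = 10.8×10⁻⁶ × 113 = 0.00122.
1/(A₁E₁) + 1/(A₂E₂) = 1/(525×199×10³) + 1/(825×142×10³) = 1.811×10⁻⁸ N⁻¹.
So P = 0.00122 / 1.811×10⁻⁸ = 67.4 kN.
σ_{nickel alloy} = P/A₁ = 67400/525 = 128.4 MPa, compressive.

σ ≈ 128 MPa (compressive)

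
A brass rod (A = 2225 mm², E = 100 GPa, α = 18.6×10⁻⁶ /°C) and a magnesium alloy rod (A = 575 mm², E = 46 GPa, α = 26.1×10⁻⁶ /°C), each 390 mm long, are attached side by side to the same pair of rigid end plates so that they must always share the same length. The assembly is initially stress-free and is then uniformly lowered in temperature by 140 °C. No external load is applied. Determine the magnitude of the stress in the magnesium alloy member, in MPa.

Equilibrium of a rigid end plate with no external load gives equal and opposite internal forces ±P in the two members. Since α_{magnesium alloy} > α_{brass}, cooling drives the magnesium alloy into tension and the brass into compression.
Equating the net (thermal + elastic) strains gives |α₁ − α₂|·ΔT = P·[1/(A₁E₁) + 1/(A₂E₂)].
|α₁ − α₂|·ΔT = 7.5×10⁻⁶ × 140 = 0.00105.
1/(A₁E₁) + 1/(A₂E₂) = 1/(2225×100×10³) + 1/(575×46×10³) = 4.23×10⁻⁸ N⁻¹.
P = 0.00105 / 4.23×10⁻⁸ = 24820 N = 24.82 kN.
σ_{magnesium alloy} = P/A₂ = 24820/575 = 43.17 MPa, tensile.

σ ≈ 43.2 MPa (tensile)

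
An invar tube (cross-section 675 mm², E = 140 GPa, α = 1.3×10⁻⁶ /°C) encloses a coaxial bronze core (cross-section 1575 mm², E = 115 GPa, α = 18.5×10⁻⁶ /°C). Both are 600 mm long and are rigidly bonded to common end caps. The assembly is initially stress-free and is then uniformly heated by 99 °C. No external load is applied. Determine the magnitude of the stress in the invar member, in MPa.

Equilibrium of a rigid end plate with no external load gives equal and opposite internal forces ±P in the two members. Since α_{bronze} > α_{invar}, heating drives the bronze into compression and the invar into tension.
Compatibility of the two members (thermal + elastic change equal): (α₁ − α₂)ΔT = P·[1/(A₁E₁) + 1/(A₂E₂)].
|α₁ − α₂|·ΔT = 17.2×10⁻⁶ × 99 = 0.001703.
1/(A₁E₁) + 1/(A₂E₂) = 1/(675×140×10³) + 1/(1575×115×10³) = 1.61×10⁻⁸ N⁻¹.
So P = 0.001703 / 1.61×10⁻⁸ = 105.7 kN.
σ_{invar} = P/A₁ = 105700/675 = 156.7 MPa, tensile.

σ ≈ 157 MPa (tensile)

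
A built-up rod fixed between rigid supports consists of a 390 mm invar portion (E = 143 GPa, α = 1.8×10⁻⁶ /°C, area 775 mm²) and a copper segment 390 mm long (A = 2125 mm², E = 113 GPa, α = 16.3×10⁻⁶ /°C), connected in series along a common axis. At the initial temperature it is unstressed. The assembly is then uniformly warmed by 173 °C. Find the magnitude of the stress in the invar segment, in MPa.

With the walls removed the bar would change length by δ_free = Σ αᵢΔT Lᵢ = 1.8×10⁻⁶×173×390 + 16.3×10⁻⁶×173×390 = 1.221 mm.
Since the ends are fixed, an axial force P builds up, equal in every segment, with P · Σ Lᵢ/(AᵢEᵢ) = δ_free.
The series flexibility is Σ Lᵢ/(AᵢEᵢ) = 390/(775×143×10³) + 390/(2125×113×10³) = 5.143×10⁻⁶ mm/N.
So P = 1.221 / 5.143×10⁻⁶ = 237.4 kN, compressive.
σ_{invar} = P / A = 237400 / 775 = 306.4 MPa.

σ ≈ 306 MPa (compressive)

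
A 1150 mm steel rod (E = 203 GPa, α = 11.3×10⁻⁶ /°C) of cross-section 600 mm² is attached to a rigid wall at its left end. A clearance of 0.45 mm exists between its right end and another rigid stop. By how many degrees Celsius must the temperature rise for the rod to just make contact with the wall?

Contact occurs when the free expansion equals the gap: αΔT L = 0.45 mm.
ΔT = 0.45 / (11.3×10⁻⁶ × 1150) = 34.63 °C.

ΔT ≈ 34.6 °C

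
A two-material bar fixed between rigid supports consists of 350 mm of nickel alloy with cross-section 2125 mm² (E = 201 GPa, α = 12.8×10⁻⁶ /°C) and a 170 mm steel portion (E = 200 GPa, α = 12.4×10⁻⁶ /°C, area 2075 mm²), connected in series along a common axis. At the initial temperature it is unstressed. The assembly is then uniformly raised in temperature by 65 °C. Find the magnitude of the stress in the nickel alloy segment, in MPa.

σ ≈ 164 MPa (compressive)

With the walls removed the bar would change length by δ_free = Σ αᵢΔT Lᵢ = 12.8×10⁻⁶×65×350 + 12.4×10⁻⁶×65×170 = 0.4282 mm.
The walls prevent any net length change, so an axial force P (same in every segment) develops. Compatibility: P · Σ Lᵢ/(AᵢEᵢ) = δ_free.
Σ Lᵢ/(AᵢEᵢ) = 350/(2125×201×10³) + 170/(2075×200×10³) = 1.229×10⁻⁶ mm/N.
Hence P = δ_free / Σ(L/AE) = 0.4282/1.229×10⁻⁶ = 348.4 kN (compressive).
σ_{nickel alloy} = P / A = 348400 / 2125 = 164 MPa.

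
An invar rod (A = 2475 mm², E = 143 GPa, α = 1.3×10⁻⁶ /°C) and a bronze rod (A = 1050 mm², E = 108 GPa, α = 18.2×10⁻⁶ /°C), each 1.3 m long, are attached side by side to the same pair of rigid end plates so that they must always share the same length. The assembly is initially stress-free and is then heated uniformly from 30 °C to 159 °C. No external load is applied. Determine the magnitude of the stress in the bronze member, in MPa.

σ ≈ 178 MPa (compressive)

Equilibrium of a rigid end plate with no external load gives equal and opposite internal forces ±P in the two members. Since α_{bronze} > α_{invar}, heating drives the bronze into compression and the invar into tension.
Setting the final lengths equal and cancelling L: (α₁ − α₂)ΔT = P/(A₁E₁) + P/(A₂E₂).
|α₁ − α₂|·ΔT = 16.9×10⁻⁶ × 129 = 0.00218.
1/(A₁E₁) + 1/(A₂E₂) = 1/(2475×143×10³) + 1/(1050×108×10³) = 1.164×10⁻⁸ N⁻¹.
So P = 0.00218 / 1.164×10⁻⁸ = 187.2 kN.
σ_{bronze} = P/A₂ = 187200/1050 = 178.3 MPa, compressive.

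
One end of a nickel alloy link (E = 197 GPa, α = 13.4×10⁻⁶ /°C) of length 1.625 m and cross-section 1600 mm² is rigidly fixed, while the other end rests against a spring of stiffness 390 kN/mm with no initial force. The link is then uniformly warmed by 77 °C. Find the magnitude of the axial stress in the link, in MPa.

σ ≈ 136 MPa (compressive)

If the spring were absent the link would lengthen by αΔT L = 13.4×10⁻⁶ × 77 × 1625 = 1.677 mm.
With a force P in the spring, the elastic change of the link is PL/(AE) and that of the spring is P/k; compatibility requires their sum to equal δ_free.
P [ L/(AE) + 1/k ] = δ_free → P [ 1625/(1600×197×10³) + 1/(390×10³) ] = 1.677.
P = 1.677 / 7.72×10⁻⁶ = 217200 N.
σ = P/A = 217200/1600 = 135.7 MPa.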